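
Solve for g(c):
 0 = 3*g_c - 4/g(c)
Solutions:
 g(c) = -sqrt(C1 + 24*c)/3
 g(c) = sqrt(C1 + 24*c)/3


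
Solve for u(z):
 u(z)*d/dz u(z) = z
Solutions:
 u(z) = -sqrt(C1 + z^2)
 u(z) = sqrt(C1 + z^2)


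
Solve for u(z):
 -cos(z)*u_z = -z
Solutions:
 u(z) = C1 + Integral(z/cos(z), z)


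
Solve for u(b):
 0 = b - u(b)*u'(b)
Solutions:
 u(b) = -sqrt(C1 + b^2)
 u(b) = sqrt(C1 + b^2)


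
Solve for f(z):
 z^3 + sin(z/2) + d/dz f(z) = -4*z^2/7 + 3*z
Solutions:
 f(z) = C1 - z^4/4 - 4*z^3/21 + 3*z^2/2 + 2*cos(z/2)


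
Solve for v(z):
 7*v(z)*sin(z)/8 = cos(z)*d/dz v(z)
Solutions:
 v(z) = C1/cos(z)^(7/8)


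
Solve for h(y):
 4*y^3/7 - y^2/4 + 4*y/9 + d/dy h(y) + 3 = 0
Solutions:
 h(y) = C1 - y^4/7 + y^3/12 - 2*y^2/9 - 3*y


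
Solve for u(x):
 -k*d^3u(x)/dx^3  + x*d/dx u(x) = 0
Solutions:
 u(x) = C1 + Integral(C2*airyai(x*(1/k)^(1/3)) + C3*airybi(x*(1/k)^(1/3)), x)


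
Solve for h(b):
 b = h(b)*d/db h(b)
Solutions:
 h(b) = -sqrt(C1 + b^2)
 h(b) = sqrt(C1 + b^2)


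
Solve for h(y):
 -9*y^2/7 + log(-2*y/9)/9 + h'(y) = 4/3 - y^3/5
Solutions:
 h(y) = C1 - y^4/20 + 3*y^3/7 - y*log(-y)/9 + y*(-log(2) + 2*log(3) + 13)/9


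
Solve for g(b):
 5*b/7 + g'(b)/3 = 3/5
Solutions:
 g(b) = C1 - 15*b^2/14 + 9*b/5


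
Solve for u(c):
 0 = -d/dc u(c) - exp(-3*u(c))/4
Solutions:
 u(c) = log(C1 - 3*c/4)/3
 u(c) = log((-1 - sqrt(3)*I)*(C1 - 3*c/4)^(1/3)/2)
 u(c) = log((-1 + sqrt(3)*I)*(C1 - 3*c/4)^(1/3)/2)


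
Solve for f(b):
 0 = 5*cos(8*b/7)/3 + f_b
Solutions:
 f(b) = C1 - 35*sin(8*b/7)/24


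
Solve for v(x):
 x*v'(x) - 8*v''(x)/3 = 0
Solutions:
 v(x) = C1 + C2*erfi(sqrt(3)*x/4)


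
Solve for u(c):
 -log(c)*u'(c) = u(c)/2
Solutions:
 u(c) = C1*exp(-li(c)/2)


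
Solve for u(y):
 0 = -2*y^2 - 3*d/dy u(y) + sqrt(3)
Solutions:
 u(y) = C1 - 2*y^3/9 + sqrt(3)*y/3


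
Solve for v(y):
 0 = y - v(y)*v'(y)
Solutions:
 v(y) = -sqrt(C1 + y^2)
 v(y) = sqrt(C1 + y^2)


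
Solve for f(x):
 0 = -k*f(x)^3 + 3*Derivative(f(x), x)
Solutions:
 f(x) = -sqrt(6)*sqrt(-1/(C1 + k*x))/2
 f(x) = sqrt(6)*sqrt(-1/(C1 + k*x))/2


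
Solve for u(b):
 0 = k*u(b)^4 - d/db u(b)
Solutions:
 u(b) = (-1/(C1 + 3*b*k))^(1/3)
 u(b) = (-1/(C1 + b*k))^(1/3)*(-3^(2/3) - 3*3^(1/6)*I)/6
 u(b) = (-1/(C1 + b*k))^(1/3)*(-3^(2/3) + 3*3^(1/6)*I)/6


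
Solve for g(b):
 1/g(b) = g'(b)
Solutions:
 g(b) = -sqrt(C1 + 2*b)
 g(b) = sqrt(C1 + 2*b)


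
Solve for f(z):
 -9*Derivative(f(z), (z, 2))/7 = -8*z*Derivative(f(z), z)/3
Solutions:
 f(z) = C1 + C2*erfi(2*sqrt(21)*z/9)


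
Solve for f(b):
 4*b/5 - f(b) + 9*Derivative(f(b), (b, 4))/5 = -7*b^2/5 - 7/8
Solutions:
 f(b) = C1*exp(-sqrt(3)*5^(1/4)*b/3) + C2*exp(sqrt(3)*5^(1/4)*b/3) + C3*sin(sqrt(3)*5^(1/4)*b/3) + C4*cos(sqrt(3)*5^(1/4)*b/3) + 7*b^2/5 + 4*b/5 + 7/8


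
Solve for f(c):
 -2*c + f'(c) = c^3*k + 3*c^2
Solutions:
 f(c) = C1 + c^4*k/4 + c^3 + c^2


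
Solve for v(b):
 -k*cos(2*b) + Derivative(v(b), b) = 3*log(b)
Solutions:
 v(b) = C1 + 3*b*log(b) - 3*b + k*sin(2*b)/2


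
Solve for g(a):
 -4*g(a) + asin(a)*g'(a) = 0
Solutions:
 g(a) = C1*exp(4*Integral(1/asin(a), a))


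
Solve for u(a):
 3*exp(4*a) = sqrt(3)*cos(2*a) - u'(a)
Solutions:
 u(a) = C1 - 3*exp(4*a)/4 + sqrt(3)*sin(2*a)/2


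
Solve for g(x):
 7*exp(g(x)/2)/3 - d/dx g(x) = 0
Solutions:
 g(x) = 2*log(-1/(C1 + 7*x)) + 2*log(6)


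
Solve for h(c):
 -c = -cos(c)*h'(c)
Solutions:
 h(c) = C1 + Integral(c/cos(c), c)


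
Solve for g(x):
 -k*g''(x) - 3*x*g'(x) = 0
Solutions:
 g(x) = C1 + C2*sqrt(k)*erf(sqrt(6)*x*sqrt(1/k)/2)


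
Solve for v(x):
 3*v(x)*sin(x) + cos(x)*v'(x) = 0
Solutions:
 v(x) = C1*cos(x)^3


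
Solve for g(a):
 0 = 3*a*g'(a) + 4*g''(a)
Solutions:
 g(a) = C1 + C2*erf(sqrt(6)*a/4)


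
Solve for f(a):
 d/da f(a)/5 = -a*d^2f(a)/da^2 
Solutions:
 f(a) = C1 + C2*a^(4/5)


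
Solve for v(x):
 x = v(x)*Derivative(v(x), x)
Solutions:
 v(x) = -sqrt(C1 + x^2)
 v(x) = sqrt(C1 + x^2)


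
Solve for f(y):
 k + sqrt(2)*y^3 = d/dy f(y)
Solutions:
 f(y) = C1 + k*y + sqrt(2)*y^4/4


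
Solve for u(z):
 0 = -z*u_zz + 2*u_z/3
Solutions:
 u(z) = C1 + C2*z^(5/3)


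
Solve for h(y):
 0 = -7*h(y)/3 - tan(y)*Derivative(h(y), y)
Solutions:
 h(y) = C1/sin(y)^(7/3)


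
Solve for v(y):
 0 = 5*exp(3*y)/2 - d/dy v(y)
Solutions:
 v(y) = C1 + 5*exp(3*y)/6


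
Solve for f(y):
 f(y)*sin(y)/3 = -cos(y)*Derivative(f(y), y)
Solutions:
 f(y) = C1*cos(y)^(1/3)


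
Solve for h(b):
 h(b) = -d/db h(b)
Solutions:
 h(b) = C1*exp(-b)


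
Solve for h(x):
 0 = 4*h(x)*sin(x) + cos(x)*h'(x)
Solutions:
 h(x) = C1*cos(x)^4


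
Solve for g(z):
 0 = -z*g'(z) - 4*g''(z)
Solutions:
 g(z) = C1 + C2*erf(sqrt(2)*z/4)


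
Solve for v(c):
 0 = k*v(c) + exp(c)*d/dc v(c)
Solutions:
 v(c) = C1*exp(k*exp(-c))


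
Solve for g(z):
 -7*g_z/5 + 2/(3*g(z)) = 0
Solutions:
 g(z) = -sqrt(C1 + 420*z)/21
 g(z) = sqrt(C1 + 420*z)/21


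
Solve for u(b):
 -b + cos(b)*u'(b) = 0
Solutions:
 u(b) = C1 + Integral(b/cos(b), b)


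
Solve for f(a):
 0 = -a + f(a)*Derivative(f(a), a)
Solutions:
 f(a) = -sqrt(C1 + a^2)
 f(a) = sqrt(C1 + a^2)


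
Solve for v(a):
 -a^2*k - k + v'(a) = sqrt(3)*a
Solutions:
 v(a) = C1 + a^3*k/3 + sqrt(3)*a^2/2 + a*k


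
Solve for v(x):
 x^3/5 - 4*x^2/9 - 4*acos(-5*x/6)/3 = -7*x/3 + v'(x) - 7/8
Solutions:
 v(x) = C1 + x^4/20 - 4*x^3/27 + 7*x^2/6 - 4*x*acos(-5*x/6)/3 + 7*x/8 - 4*sqrt(36 - 25*x^2)/15


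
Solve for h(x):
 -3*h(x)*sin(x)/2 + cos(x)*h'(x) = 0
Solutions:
 h(x) = C1/cos(x)^(3/2)


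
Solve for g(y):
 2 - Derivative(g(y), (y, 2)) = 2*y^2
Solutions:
 g(y) = C1 + C2*y - y^4/6 + y^2


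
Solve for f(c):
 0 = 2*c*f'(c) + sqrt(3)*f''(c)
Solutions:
 f(c) = C1 + C2*erf(3^(3/4)*c/3)


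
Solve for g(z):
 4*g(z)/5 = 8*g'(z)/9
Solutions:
 g(z) = C1*exp(9*z/10)


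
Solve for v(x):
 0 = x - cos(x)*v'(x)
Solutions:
 v(x) = C1 + Integral(x/cos(x), x)


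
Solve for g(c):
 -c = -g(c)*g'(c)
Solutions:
 g(c) = -sqrt(C1 + c^2)
 g(c) = sqrt(C1 + c^2)


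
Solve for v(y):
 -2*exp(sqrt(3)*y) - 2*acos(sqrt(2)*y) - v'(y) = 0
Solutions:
 v(y) = C1 - 2*y*acos(sqrt(2)*y) + sqrt(2)*sqrt(1 - 2*y^2) - 2*sqrt(3)*exp(sqrt(3)*y)/3


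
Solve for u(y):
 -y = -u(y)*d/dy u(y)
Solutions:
 u(y) = -sqrt(C1 + y^2)
 u(y) = sqrt(C1 + y^2)


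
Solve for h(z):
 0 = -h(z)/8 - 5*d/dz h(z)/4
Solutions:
 h(z) = C1*exp(-z/10)


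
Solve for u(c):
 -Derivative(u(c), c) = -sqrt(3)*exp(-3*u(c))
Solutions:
 u(c) = log(C1 + 3*sqrt(3)*c)/3
 u(c) = log((-3^(1/3) - 3^(5/6)*I)*(C1 + sqrt(3)*c)^(1/3)/2)
 u(c) = log((-3^(1/3) + 3^(5/6)*I)*(C1 + sqrt(3)*c)^(1/3)/2)


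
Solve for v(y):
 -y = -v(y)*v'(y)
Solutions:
 v(y) = -sqrt(C1 + y^2)
 v(y) = sqrt(C1 + y^2)


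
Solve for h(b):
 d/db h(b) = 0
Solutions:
 h(b) = C1


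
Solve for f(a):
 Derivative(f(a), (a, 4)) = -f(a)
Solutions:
 f(a) = (C1*sin(sqrt(2)*a/2) + C2*cos(sqrt(2)*a/2))*exp(-sqrt(2)*a/2) + (C3*sin(sqrt(2)*a/2) + C4*cos(sqrt(2)*a/2))*exp(sqrt(2)*a/2)


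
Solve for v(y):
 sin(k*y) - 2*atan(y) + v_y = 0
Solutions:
 v(y) = C1 + 2*y*atan(y) - Piecewise((-cos(k*y)/k, Ne(k, 0)), (0, True)) - log(y^2 + 1)


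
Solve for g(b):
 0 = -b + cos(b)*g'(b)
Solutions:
 g(b) = C1 + Integral(b/cos(b), b)


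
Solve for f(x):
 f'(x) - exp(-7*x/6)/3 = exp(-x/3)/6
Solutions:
 f(x) = C1 - exp(-x/3)/2 - 2*exp(-7*x/6)/7


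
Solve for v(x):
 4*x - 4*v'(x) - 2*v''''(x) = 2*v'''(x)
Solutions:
 v(x) = C1 + C2*exp(x*(-2 + (3*sqrt(87) + 28)^(-1/3) + (3*sqrt(87) + 28)^(1/3))/6)*sin(sqrt(3)*x*(-(3*sqrt(87) + 28)^(1/3) + (3*sqrt(87) + 28)^(-1/3))/6) + C3*exp(x*(-2 + (3*sqrt(87) + 28)^(-1/3) + (3*sqrt(87) + 28)^(1/3))/6)*cos(sqrt(3)*x*(-(3*sqrt(87) + 28)^(1/3) + (3*sqrt(87) + 28)^(-1/3))/6) + C4*exp(-x*((3*sqrt(87) + 28)^(-1/3) + 1 + (3*sqrt(87) + 28)^(1/3))/3) + x^2/2


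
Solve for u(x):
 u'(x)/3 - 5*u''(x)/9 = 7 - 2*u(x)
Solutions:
 u(x) = C1*exp(3*x*(1 - sqrt(41))/10) + C2*exp(3*x*(1 + sqrt(41))/10) + 7/2


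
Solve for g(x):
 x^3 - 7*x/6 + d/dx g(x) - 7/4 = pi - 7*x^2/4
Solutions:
 g(x) = C1 - x^4/4 - 7*x^3/12 + 7*x^2/12 + 7*x/4 + pi*x


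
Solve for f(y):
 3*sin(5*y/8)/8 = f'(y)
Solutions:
 f(y) = C1 - 3*cos(5*y/8)/5


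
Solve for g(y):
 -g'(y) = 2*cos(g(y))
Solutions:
 g(y) = pi - asin((C1 + exp(4*y))/(C1 - exp(4*y)))
 g(y) = asin((C1 + exp(4*y))/(C1 - exp(4*y)))


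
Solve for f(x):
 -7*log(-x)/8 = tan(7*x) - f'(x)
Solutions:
 f(x) = C1 + 7*x*log(-x)/8 - 7*x/8 - log(cos(7*x))/7


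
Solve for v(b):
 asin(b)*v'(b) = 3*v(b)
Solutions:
 v(b) = C1*exp(3*Integral(1/asin(b), b))


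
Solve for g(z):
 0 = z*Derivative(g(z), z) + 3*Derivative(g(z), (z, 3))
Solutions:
 g(z) = C1 + Integral(C2*airyai(-3^(2/3)*z/3) + C3*airybi(-3^(2/3)*z/3), z)


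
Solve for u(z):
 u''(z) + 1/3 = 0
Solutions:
 u(z) = C1 + C2*z - z^2/6


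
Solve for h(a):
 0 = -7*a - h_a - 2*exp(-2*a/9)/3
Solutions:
 h(a) = C1 - 7*a^2/2 + 3*exp(-2*a/9)


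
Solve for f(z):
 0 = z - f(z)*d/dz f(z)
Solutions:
 f(z) = -sqrt(C1 + z^2)
 f(z) = sqrt(C1 + z^2)


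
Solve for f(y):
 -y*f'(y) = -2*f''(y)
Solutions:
 f(y) = C1 + C2*erfi(y/2)


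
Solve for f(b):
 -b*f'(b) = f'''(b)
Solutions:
 f(b) = C1 + Integral(C2*airyai(-b) + C3*airybi(-b), b)


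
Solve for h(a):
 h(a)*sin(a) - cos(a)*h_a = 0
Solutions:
 h(a) = C1/cos(a)


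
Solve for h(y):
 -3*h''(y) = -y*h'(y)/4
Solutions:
 h(y) = C1 + C2*erfi(sqrt(6)*y/12)


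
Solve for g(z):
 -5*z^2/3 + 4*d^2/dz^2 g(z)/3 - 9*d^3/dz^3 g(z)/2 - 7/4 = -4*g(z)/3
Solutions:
 g(z) = C1*exp(z*(-2^(2/3)*(81*sqrt(59817) + 19811)^(1/3) - 32*2^(1/3)/(81*sqrt(59817) + 19811)^(1/3) + 16)/162)*sin(2^(1/3)*sqrt(3)*z*(-2^(1/3)*(81*sqrt(59817) + 19811)^(1/3) + 32/(81*sqrt(59817) + 19811)^(1/3))/162) + C2*exp(z*(-2^(2/3)*(81*sqrt(59817) + 19811)^(1/3) - 32*2^(1/3)/(81*sqrt(59817) + 19811)^(1/3) + 16)/162)*cos(2^(1/3)*sqrt(3)*z*(-2^(1/3)*(81*sqrt(59817) + 19811)^(1/3) + 32/(81*sqrt(59817) + 19811)^(1/3))/162) + C3*exp(z*(32*2^(1/3)/(81*sqrt(59817) + 19811)^(1/3) + 8 + 2^(2/3)*(81*sqrt(59817) + 19811)^(1/3))/81) + 5*z^2/4 - 19/16


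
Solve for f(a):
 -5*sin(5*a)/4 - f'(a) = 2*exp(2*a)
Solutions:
 f(a) = C1 - exp(2*a) + cos(5*a)/4


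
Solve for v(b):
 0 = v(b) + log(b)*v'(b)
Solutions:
 v(b) = C1*exp(-li(b))


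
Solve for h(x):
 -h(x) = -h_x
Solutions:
 h(x) = C1*exp(x)


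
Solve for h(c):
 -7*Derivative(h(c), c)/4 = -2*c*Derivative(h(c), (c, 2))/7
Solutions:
 h(c) = C1 + C2*c^(57/8)


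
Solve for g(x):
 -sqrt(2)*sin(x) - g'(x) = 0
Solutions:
 g(x) = C1 + sqrt(2)*cos(x)


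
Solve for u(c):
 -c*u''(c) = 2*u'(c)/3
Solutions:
 u(c) = C1 + C2*c^(1/3)


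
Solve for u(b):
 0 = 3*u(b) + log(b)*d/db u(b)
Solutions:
 u(b) = C1*exp(-3*li(b))


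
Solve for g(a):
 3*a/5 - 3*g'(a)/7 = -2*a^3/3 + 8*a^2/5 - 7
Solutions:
 g(a) = C1 + 7*a^4/18 - 56*a^3/45 + 7*a^2/10 + 49*a/3


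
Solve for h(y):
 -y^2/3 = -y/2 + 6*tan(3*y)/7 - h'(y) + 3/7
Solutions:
 h(y) = C1 + y^3/9 - y^2/4 + 3*y/7 - 2*log(cos(3*y))/7


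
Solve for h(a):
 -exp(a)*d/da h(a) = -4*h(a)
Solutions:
 h(a) = C1*exp(-4*exp(-a))


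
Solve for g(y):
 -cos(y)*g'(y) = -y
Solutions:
 g(y) = C1 + Integral(y/cos(y), y)


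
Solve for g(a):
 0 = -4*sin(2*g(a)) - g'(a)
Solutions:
 g(a) = pi - acos((-C1 - exp(16*a))/(C1 - exp(16*a)))/2
 g(a) = acos((-C1 - exp(16*a))/(C1 - exp(16*a)))/2


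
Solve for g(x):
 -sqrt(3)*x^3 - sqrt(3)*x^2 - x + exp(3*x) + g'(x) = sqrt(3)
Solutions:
 g(x) = C1 + sqrt(3)*x^4/4 + sqrt(3)*x^3/3 + x^2/2 + sqrt(3)*x - exp(3*x)/3


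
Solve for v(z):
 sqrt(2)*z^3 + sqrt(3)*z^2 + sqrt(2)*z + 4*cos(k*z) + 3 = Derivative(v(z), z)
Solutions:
 v(z) = C1 + sqrt(2)*z^4/4 + sqrt(3)*z^3/3 + sqrt(2)*z^2/2 + 3*z + 4*sin(k*z)/k


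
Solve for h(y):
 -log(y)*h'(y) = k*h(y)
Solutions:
 h(y) = C1*exp(-k*li(y))


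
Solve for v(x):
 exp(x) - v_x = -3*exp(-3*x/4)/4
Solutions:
 v(x) = C1 + exp(x) - 1/exp(x)^(3/4)


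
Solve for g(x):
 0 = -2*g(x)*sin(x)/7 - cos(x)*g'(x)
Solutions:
 g(x) = C1*cos(x)^(2/7)


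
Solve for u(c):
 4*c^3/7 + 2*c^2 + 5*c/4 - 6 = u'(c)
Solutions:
 u(c) = C1 + c^4/7 + 2*c^3/3 + 5*c^2/8 - 6*c


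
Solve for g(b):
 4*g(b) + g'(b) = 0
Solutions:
 g(b) = C1*exp(-4*b)


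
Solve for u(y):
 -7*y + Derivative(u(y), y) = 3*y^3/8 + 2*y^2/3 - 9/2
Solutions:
 u(y) = C1 + 3*y^4/32 + 2*y^3/9 + 7*y^2/2 - 9*y/2


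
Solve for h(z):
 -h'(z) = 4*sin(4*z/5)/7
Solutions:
 h(z) = C1 + 5*cos(4*z/5)/7


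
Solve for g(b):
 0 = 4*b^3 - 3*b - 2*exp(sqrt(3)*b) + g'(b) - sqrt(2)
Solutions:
 g(b) = C1 - b^4 + 3*b^2/2 + sqrt(2)*b + 2*sqrt(3)*exp(sqrt(3)*b)/3


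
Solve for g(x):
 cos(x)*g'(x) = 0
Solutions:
 g(x) = C1


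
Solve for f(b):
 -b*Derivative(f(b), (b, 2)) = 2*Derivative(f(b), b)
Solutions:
 f(b) = C1 + C2/b


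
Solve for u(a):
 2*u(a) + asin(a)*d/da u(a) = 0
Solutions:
 u(a) = C1*exp(-2*Integral(1/asin(a), a))


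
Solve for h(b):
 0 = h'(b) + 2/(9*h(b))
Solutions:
 h(b) = -sqrt(C1 - 4*b)/3
 h(b) = sqrt(C1 - 4*b)/3


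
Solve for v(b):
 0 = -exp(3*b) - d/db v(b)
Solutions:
 v(b) = C1 - exp(3*b)/3


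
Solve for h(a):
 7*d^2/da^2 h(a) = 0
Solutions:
 h(a) = C1 + C2*a


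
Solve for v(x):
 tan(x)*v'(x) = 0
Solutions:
 v(x) = C1


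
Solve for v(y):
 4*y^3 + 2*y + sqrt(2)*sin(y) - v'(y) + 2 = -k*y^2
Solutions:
 v(y) = C1 + k*y^3/3 + y^4 + y^2 + 2*y - sqrt(2)*cos(y)


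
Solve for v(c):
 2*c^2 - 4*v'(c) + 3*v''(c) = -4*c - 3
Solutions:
 v(c) = C1 + C2*exp(4*c/3) + c^3/6 + 7*c^2/8 + 33*c/16


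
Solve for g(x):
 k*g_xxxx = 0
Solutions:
 g(x) = C1 + C2*x + C3*x^2 + C4*x^3


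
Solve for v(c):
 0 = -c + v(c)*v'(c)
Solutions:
 v(c) = -sqrt(C1 + c^2)
 v(c) = sqrt(C1 + c^2)


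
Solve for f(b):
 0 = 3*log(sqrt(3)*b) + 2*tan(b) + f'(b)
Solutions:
 f(b) = C1 - 3*b*log(b) - 3*b*log(3)/2 + 3*b + 2*log(cos(b))


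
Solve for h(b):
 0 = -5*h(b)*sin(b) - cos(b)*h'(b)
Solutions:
 h(b) = C1*cos(b)^5


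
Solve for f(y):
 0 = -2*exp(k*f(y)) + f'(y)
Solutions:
 f(y) = Piecewise((log(-1/(C1*k + 2*k*y))/k, Ne(k, 0)), (nan, True))
 f(y) = Piecewise((C1 + 2*y, Eq(k, 0)), (nan, True))


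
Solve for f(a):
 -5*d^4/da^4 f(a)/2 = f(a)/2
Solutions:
 f(a) = (C1*sin(sqrt(2)*5^(3/4)*a/10) + C2*cos(sqrt(2)*5^(3/4)*a/10))*exp(-sqrt(2)*5^(3/4)*a/10) + (C3*sin(sqrt(2)*5^(3/4)*a/10) + C4*cos(sqrt(2)*5^(3/4)*a/10))*exp(sqrt(2)*5^(3/4)*a/10)


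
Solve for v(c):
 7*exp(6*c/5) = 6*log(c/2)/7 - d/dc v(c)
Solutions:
 v(c) = C1 + 6*c*log(c)/7 + 6*c*(-1 - log(2))/7 - 35*exp(6*c/5)/6


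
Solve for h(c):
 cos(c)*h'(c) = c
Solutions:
 h(c) = C1 + Integral(c/cos(c), c)


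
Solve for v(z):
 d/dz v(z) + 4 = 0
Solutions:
 v(z) = C1 - 4*z


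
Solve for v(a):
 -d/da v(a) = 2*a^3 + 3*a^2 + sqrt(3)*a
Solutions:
 v(a) = C1 - a^4/2 - a^3 - sqrt(3)*a^2/2


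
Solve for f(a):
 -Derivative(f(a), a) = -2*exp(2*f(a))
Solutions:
 f(a) = log(-sqrt(-1/(C1 + 2*a))) - log(2)/2
 f(a) = log(-1/(C1 + 2*a))/2 - log(2)/2


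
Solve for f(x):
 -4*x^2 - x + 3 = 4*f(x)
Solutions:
 f(x) = -x^2 - x/4 + 3/4


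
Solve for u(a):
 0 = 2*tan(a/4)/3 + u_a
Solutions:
 u(a) = C1 + 8*log(cos(a/4))/3


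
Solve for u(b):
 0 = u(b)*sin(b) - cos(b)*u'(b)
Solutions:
 u(b) = C1/cos(b)


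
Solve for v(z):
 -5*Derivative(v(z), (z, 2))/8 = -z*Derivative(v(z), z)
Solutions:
 v(z) = C1 + C2*erfi(2*sqrt(5)*z/5)


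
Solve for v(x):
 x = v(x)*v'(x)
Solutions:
 v(x) = -sqrt(C1 + x^2)
 v(x) = sqrt(C1 + x^2)


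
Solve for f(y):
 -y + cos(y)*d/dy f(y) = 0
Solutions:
 f(y) = C1 + Integral(y/cos(y), y)


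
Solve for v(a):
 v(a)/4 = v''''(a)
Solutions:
 v(a) = C1*exp(-sqrt(2)*a/2) + C2*exp(sqrt(2)*a/2) + C3*sin(sqrt(2)*a/2) + C4*cos(sqrt(2)*a/2)


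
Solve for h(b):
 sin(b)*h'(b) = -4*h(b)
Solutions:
 h(b) = C1*(cos(b)^2 + 2*cos(b) + 1)/(cos(b)^2 - 2*cos(b) + 1)


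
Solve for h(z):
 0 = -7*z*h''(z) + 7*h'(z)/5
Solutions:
 h(z) = C1 + C2*z^(6/5)


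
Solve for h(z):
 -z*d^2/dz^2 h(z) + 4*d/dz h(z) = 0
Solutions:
 h(z) = C1 + C2*z^5


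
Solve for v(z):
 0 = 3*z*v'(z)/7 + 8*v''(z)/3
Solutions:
 v(z) = C1 + C2*erf(3*sqrt(7)*z/28)


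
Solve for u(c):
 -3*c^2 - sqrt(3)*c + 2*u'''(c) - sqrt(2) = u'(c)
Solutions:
 u(c) = C1 + C2*exp(-sqrt(2)*c/2) + C3*exp(sqrt(2)*c/2) - c^3 - sqrt(3)*c^2/2 - 12*c - sqrt(2)*c


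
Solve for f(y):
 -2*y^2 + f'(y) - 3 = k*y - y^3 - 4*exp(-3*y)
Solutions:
 f(y) = C1 + k*y^2/2 - y^4/4 + 2*y^3/3 + 3*y + 4*exp(-3*y)/3


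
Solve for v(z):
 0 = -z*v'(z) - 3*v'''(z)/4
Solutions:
 v(z) = C1 + Integral(C2*airyai(-6^(2/3)*z/3) + C3*airybi(-6^(2/3)*z/3), z)


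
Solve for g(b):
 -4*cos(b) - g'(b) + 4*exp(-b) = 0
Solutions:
 g(b) = C1 - 4*sin(b) - 4*exp(-b)


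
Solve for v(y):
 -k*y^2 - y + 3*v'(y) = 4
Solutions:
 v(y) = C1 + k*y^3/9 + y^2/6 + 4*y/3


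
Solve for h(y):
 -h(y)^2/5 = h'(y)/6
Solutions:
 h(y) = 5/(C1 + 6*y)


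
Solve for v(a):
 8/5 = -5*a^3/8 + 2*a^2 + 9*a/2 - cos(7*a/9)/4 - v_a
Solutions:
 v(a) = C1 - 5*a^4/32 + 2*a^3/3 + 9*a^2/4 - 8*a/5 - 9*sin(7*a/9)/28


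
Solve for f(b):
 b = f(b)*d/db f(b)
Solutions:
 f(b) = -sqrt(C1 + b^2)
 f(b) = sqrt(C1 + b^2)


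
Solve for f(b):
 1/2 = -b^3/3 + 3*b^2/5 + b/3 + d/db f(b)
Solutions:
 f(b) = C1 + b^4/12 - b^3/5 - b^2/6 + b/2


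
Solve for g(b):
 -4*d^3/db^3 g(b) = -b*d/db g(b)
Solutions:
 g(b) = C1 + Integral(C2*airyai(2^(1/3)*b/2) + C3*airybi(2^(1/3)*b/2), b)


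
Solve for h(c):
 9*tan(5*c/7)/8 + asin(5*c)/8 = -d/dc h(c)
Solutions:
 h(c) = C1 - c*asin(5*c)/8 - sqrt(1 - 25*c^2)/40 + 63*log(cos(5*c/7))/40


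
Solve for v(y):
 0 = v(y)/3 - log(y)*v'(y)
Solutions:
 v(y) = C1*exp(li(y)/3)


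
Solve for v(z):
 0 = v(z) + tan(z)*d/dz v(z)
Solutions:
 v(z) = C1/sin(z)


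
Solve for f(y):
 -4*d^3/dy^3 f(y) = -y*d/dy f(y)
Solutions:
 f(y) = C1 + Integral(C2*airyai(2^(1/3)*y/2) + C3*airybi(2^(1/3)*y/2), y)


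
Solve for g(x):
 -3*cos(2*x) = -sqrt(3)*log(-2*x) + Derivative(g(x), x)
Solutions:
 g(x) = C1 + sqrt(3)*x*(log(-x) - 1) + sqrt(3)*x*log(2) - 3*sin(2*x)/2


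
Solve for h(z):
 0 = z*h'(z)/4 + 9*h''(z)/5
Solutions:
 h(z) = C1 + C2*erf(sqrt(10)*z/12)


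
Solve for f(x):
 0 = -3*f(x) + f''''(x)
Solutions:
 f(x) = C1*exp(-3^(1/4)*x) + C2*exp(3^(1/4)*x) + C3*sin(3^(1/4)*x) + C4*cos(3^(1/4)*x)


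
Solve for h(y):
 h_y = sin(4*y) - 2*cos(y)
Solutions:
 h(y) = C1 - 2*sin(y) - cos(4*y)/4


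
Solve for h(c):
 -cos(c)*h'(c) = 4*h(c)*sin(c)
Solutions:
 h(c) = C1*cos(c)^4


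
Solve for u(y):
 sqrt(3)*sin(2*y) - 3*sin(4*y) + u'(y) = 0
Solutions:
 u(y) = C1 + sqrt(3)*cos(2*y)/2 - 3*cos(4*y)/4


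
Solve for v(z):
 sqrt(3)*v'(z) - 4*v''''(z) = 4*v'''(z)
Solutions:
 v(z) = C1 + C2*exp(-z*(4/(-8 + sqrt(-64 + (8 - 27*sqrt(3))^2) + 27*sqrt(3))^(1/3) + 4 + (-8 + sqrt(-64 + (8 - 27*sqrt(3))^2) + 27*sqrt(3))^(1/3))/12)*sin(sqrt(3)*z*(-(-8 + sqrt(-64 + (8 - 27*sqrt(3))^2) + 27*sqrt(3))^(1/3) + 4/(-8 + sqrt(-64 + (8 - 27*sqrt(3))^2) + 27*sqrt(3))^(1/3))/12) + C3*exp(-z*(4/(-8 + sqrt(-64 + (8 - 27*sqrt(3))^2) + 27*sqrt(3))^(1/3) + 4 + (-8 + sqrt(-64 + (8 - 27*sqrt(3))^2) + 27*sqrt(3))^(1/3))/12)*cos(sqrt(3)*z*(-(-8 + sqrt(-64 + (8 - 27*sqrt(3))^2) + 27*sqrt(3))^(1/3) + 4/(-8 + sqrt(-64 + (8 - 27*sqrt(3))^2) + 27*sqrt(3))^(1/3))/12) + C4*exp(z*(-2 + 4/(-8 + sqrt(-64 + (8 - 27*sqrt(3))^2) + 27*sqrt(3))^(1/3) + (-8 + sqrt(-64 + (8 - 27*sqrt(3))^2) + 27*sqrt(3))^(1/3))/6)


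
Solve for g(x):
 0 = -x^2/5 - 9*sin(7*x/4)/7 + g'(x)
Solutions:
 g(x) = C1 + x^3/15 - 36*cos(7*x/4)/49


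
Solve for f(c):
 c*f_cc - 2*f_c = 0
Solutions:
 f(c) = C1 + C2*c^3


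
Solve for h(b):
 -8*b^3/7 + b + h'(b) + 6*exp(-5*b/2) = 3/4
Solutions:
 h(b) = C1 + 2*b^4/7 - b^2/2 + 3*b/4 + 12*exp(-5*b/2)/5


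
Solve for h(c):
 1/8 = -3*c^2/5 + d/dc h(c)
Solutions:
 h(c) = C1 + c^3/5 + c/8


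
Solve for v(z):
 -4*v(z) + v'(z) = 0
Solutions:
 v(z) = C1*exp(4*z)


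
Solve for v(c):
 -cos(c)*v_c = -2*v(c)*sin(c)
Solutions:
 v(c) = C1/cos(c)^2


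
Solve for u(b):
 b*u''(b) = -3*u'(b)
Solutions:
 u(b) = C1 + C2/b^2


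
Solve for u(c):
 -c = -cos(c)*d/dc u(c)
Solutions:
 u(c) = C1 + Integral(c/cos(c), c)


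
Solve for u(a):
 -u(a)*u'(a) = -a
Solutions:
 u(a) = -sqrt(C1 + a^2)
 u(a) = sqrt(C1 + a^2)


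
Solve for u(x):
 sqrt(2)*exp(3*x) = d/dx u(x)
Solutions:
 u(x) = C1 + sqrt(2)*exp(3*x)/3


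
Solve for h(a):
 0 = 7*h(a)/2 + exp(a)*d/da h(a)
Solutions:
 h(a) = C1*exp(7*exp(-a)/2)


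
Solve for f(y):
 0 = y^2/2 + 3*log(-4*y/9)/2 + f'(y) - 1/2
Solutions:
 f(y) = C1 - y^3/6 - 3*y*log(-y)/2 + y*(-3*log(2) + 2 + 3*log(3))


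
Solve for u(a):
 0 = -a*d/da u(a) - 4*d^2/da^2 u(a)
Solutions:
 u(a) = C1 + C2*erf(sqrt(2)*a/4)


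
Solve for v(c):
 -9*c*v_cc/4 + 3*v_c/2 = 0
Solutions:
 v(c) = C1 + C2*c^(5/3)


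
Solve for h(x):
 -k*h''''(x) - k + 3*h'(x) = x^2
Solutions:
 h(x) = C1 + C2*exp(3^(1/3)*x*(1/k)^(1/3)) + C3*exp(x*(-3^(1/3) + 3^(5/6)*I)*(1/k)^(1/3)/2) + C4*exp(-x*(3^(1/3) + 3^(5/6)*I)*(1/k)^(1/3)/2) + k*x/3 + x^3/9


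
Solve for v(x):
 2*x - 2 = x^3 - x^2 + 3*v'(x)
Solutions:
 v(x) = C1 - x^4/12 + x^3/9 + x^2/3 - 2*x/3


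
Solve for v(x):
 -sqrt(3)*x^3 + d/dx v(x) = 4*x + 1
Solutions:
 v(x) = C1 + sqrt(3)*x^4/4 + 2*x^2 + x


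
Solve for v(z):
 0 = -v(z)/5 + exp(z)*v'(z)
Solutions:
 v(z) = C1*exp(-exp(-z)/5)


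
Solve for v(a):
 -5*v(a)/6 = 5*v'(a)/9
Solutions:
 v(a) = C1*exp(-3*a/2)


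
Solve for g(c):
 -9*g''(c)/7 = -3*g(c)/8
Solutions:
 g(c) = C1*exp(-sqrt(42)*c/12) + C2*exp(sqrt(42)*c/12)


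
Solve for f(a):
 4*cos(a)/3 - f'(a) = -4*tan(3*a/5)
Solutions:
 f(a) = C1 - 20*log(cos(3*a/5))/3 + 4*sin(a)/3


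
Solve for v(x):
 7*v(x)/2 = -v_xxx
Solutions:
 v(x) = C3*exp(-2^(2/3)*7^(1/3)*x/2) + (C1*sin(2^(2/3)*sqrt(3)*7^(1/3)*x/4) + C2*cos(2^(2/3)*sqrt(3)*7^(1/3)*x/4))*exp(2^(2/3)*7^(1/3)*x/4)


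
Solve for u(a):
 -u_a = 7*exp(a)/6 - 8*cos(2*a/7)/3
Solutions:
 u(a) = C1 - 7*exp(a)/6 + 28*sin(2*a/7)/3


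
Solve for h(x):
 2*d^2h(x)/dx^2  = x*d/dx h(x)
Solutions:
 h(x) = C1 + C2*erfi(x/2)


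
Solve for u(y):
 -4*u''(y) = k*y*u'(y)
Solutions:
 u(y) = Piecewise((-sqrt(2)*sqrt(pi)*C1*erf(sqrt(2)*sqrt(k)*y/4)/sqrt(k) - C2, (k > 0) | (k < 0)), (-C1*y - C2, True))


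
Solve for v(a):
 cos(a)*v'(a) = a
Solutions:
 v(a) = C1 + Integral(a/cos(a), a)


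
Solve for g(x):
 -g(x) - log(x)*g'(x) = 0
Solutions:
 g(x) = C1*exp(-li(x))


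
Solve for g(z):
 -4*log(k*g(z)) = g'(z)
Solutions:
 li(k*g(z))/k = C1 - 4*z


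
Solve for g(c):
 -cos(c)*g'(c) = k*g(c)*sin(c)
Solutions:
 g(c) = C1*exp(k*log(cos(c)))


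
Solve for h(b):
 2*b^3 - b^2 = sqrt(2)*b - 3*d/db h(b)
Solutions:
 h(b) = C1 - b^4/6 + b^3/9 + sqrt(2)*b^2/6


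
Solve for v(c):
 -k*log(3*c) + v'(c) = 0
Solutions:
 v(c) = C1 + c*k*log(c) - c*k + c*k*log(3)


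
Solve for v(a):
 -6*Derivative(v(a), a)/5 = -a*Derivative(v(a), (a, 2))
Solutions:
 v(a) = C1 + C2*a^(11/5)


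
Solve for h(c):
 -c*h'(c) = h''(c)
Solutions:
 h(c) = C1 + C2*erf(sqrt(2)*c/2)


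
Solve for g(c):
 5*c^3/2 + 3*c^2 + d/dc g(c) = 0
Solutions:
 g(c) = C1 - 5*c^4/8 - c^3


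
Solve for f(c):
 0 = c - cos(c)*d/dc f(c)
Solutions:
 f(c) = C1 + Integral(c/cos(c), c)


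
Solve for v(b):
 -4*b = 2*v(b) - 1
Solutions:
 v(b) = 1/2 - 2*b


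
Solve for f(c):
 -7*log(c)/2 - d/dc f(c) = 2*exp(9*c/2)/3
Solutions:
 f(c) = C1 - 7*c*log(c)/2 + 7*c/2 - 4*exp(9*c/2)/27


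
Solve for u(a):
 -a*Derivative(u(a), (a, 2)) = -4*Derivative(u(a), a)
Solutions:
 u(a) = C1 + C2*a^5


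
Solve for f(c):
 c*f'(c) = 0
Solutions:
 f(c) = C1


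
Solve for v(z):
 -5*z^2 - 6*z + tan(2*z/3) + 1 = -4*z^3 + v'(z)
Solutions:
 v(z) = C1 + z^4 - 5*z^3/3 - 3*z^2 + z - 3*log(cos(2*z/3))/2


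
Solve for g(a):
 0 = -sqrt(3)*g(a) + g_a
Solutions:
 g(a) = C1*exp(sqrt(3)*a)


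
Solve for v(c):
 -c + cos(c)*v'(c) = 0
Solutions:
 v(c) = C1 + Integral(c/cos(c), c)


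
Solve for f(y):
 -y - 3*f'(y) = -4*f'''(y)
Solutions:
 f(y) = C1 + C2*exp(-sqrt(3)*y/2) + C3*exp(sqrt(3)*y/2) - y^2/6


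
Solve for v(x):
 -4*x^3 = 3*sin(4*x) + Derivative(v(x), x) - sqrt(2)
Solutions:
 v(x) = C1 - x^4 + sqrt(2)*x + 3*cos(4*x)/4


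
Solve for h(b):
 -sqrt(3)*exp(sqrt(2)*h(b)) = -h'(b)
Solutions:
 h(b) = sqrt(2)*(2*log(-1/(C1 + sqrt(3)*b)) - log(2))/4


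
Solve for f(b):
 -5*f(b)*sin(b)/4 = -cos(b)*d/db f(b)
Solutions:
 f(b) = C1/cos(b)^(5/4)


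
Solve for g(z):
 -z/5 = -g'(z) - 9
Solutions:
 g(z) = C1 + z^2/10 - 9*z


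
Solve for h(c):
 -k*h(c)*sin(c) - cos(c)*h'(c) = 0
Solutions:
 h(c) = C1*exp(k*log(cos(c)))


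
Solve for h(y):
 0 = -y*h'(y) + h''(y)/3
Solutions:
 h(y) = C1 + C2*erfi(sqrt(6)*y/2)


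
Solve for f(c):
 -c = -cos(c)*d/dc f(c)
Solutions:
 f(c) = C1 + Integral(c/cos(c), c)


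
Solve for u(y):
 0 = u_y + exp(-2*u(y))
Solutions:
 u(y) = log(-sqrt(C1 - 2*y))
 u(y) = log(C1 - 2*y)/2


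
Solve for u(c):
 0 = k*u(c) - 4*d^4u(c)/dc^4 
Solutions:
 u(c) = C1*exp(-sqrt(2)*c*k^(1/4)/2) + C2*exp(sqrt(2)*c*k^(1/4)/2) + C3*exp(-sqrt(2)*I*c*k^(1/4)/2) + C4*exp(sqrt(2)*I*c*k^(1/4)/2)


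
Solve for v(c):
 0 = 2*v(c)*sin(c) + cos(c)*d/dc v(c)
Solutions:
 v(c) = C1*cos(c)^2


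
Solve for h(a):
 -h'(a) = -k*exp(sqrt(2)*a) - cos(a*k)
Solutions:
 h(a) = C1 + sqrt(2)*k*exp(sqrt(2)*a)/2 + sin(a*k)/k


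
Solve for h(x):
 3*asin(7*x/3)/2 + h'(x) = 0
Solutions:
 h(x) = C1 - 3*x*asin(7*x/3)/2 - 3*sqrt(9 - 49*x^2)/14


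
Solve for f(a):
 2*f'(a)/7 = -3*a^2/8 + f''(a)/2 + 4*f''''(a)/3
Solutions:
 f(a) = C1 + C2*exp(a*(-98^(1/3)*(24 + sqrt(674))^(1/3) + 7*28^(1/3)/(24 + sqrt(674))^(1/3))/56)*sin(sqrt(3)*a*(7*28^(1/3)/(24 + sqrt(674))^(1/3) + 98^(1/3)*(24 + sqrt(674))^(1/3))/56) + C3*exp(a*(-98^(1/3)*(24 + sqrt(674))^(1/3) + 7*28^(1/3)/(24 + sqrt(674))^(1/3))/56)*cos(sqrt(3)*a*(7*28^(1/3)/(24 + sqrt(674))^(1/3) + 98^(1/3)*(24 + sqrt(674))^(1/3))/56) + C4*exp(-a*(-98^(1/3)*(24 + sqrt(674))^(1/3) + 7*28^(1/3)/(24 + sqrt(674))^(1/3))/28) - 7*a^3/16 - 147*a^2/64 - 1029*a/128


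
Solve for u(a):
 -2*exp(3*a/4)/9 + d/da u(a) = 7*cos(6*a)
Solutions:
 u(a) = C1 + 8*exp(3*a/4)/27 + 7*sin(6*a)/6


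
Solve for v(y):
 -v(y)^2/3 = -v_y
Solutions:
 v(y) = -3/(C1 + y)


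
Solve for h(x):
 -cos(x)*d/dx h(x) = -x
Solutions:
 h(x) = C1 + Integral(x/cos(x), x)


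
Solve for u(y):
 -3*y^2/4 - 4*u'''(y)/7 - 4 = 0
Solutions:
 u(y) = C1 + C2*y + C3*y^2 - 7*y^5/320 - 7*y^3/6


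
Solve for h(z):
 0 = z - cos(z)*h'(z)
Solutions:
 h(z) = C1 + Integral(z/cos(z), z)


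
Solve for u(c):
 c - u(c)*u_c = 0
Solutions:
 u(c) = -sqrt(C1 + c^2)
 u(c) = sqrt(C1 + c^2)


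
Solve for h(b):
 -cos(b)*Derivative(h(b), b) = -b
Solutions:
 h(b) = C1 + Integral(b/cos(b), b)


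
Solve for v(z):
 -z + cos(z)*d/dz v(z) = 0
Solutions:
 v(z) = C1 + Integral(z/cos(z), z)


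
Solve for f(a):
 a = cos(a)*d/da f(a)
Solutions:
 f(a) = C1 + Integral(a/cos(a), a)


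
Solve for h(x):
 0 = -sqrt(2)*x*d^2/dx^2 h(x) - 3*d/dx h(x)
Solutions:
 h(x) = C1 + C2*x^(1 - 3*sqrt(2)/2)


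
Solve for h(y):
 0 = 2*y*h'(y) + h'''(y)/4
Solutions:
 h(y) = C1 + Integral(C2*airyai(-2*y) + C3*airybi(-2*y), y)


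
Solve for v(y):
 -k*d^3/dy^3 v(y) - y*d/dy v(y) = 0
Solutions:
 v(y) = C1 + Integral(C2*airyai(y*(-1/k)^(1/3)) + C3*airybi(y*(-1/k)^(1/3)), y)


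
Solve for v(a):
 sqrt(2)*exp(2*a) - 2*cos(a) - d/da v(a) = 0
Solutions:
 v(a) = C1 + sqrt(2)*exp(2*a)/2 - 2*sin(a)


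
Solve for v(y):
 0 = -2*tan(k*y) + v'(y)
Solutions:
 v(y) = C1 + 2*Piecewise((-log(cos(k*y))/k, Ne(k, 0)), (0, True))


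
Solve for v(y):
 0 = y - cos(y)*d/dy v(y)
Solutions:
 v(y) = C1 + Integral(y/cos(y), y)


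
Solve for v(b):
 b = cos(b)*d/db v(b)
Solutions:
 v(b) = C1 + Integral(b/cos(b), b)


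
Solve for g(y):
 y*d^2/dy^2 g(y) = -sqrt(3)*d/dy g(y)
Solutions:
 g(y) = C1 + C2*y^(1 - sqrt(3))


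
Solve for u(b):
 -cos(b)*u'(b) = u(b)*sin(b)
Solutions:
 u(b) = C1*cos(b)


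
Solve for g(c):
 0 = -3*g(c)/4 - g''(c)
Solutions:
 g(c) = C1*sin(sqrt(3)*c/2) + C2*cos(sqrt(3)*c/2)


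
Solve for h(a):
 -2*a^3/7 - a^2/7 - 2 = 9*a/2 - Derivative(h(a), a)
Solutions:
 h(a) = C1 + a^4/14 + a^3/21 + 9*a^2/4 + 2*a


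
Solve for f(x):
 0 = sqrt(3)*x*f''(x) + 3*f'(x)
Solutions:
 f(x) = C1 + C2*x^(1 - sqrt(3))


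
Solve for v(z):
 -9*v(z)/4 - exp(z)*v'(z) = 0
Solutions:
 v(z) = C1*exp(9*exp(-z)/4)


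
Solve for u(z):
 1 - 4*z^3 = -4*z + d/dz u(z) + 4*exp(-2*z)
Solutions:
 u(z) = C1 - z^4 + 2*z^2 + z + 2*exp(-2*z)


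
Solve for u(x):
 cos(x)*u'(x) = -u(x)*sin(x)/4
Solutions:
 u(x) = C1*cos(x)^(1/4)


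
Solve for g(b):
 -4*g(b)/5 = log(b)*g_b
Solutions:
 g(b) = C1*exp(-4*li(b)/5)


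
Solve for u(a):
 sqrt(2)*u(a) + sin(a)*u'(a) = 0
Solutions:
 u(a) = C1*(cos(a) + 1)^(sqrt(2)/2)/(cos(a) - 1)^(sqrt(2)/2)


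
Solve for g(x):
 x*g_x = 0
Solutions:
 g(x) = C1


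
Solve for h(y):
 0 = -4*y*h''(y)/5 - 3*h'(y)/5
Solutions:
 h(y) = C1 + C2*y^(1/4)


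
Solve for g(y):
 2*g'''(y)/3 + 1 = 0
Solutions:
 g(y) = C1 + C2*y + C3*y^2 - y^3/4


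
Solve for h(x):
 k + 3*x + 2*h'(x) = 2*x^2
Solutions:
 h(x) = C1 - k*x/2 + x^3/3 - 3*x^2/4


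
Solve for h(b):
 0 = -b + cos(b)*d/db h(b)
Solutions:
 h(b) = C1 + Integral(b/cos(b), b)


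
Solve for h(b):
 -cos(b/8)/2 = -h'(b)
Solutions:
 h(b) = C1 + 4*sin(b/8)


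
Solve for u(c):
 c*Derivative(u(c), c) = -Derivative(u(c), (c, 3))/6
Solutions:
 u(c) = C1 + Integral(C2*airyai(-6^(1/3)*c) + C3*airybi(-6^(1/3)*c), c)


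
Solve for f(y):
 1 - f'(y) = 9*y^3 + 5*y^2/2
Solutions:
 f(y) = C1 - 9*y^4/4 - 5*y^3/6 + y


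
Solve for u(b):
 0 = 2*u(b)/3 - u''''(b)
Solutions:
 u(b) = C1*exp(-2^(1/4)*3^(3/4)*b/3) + C2*exp(2^(1/4)*3^(3/4)*b/3) + C3*sin(2^(1/4)*3^(3/4)*b/3) + C4*cos(2^(1/4)*3^(3/4)*b/3)


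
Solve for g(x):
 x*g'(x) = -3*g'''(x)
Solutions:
 g(x) = C1 + Integral(C2*airyai(-3^(2/3)*x/3) + C3*airybi(-3^(2/3)*x/3), x)


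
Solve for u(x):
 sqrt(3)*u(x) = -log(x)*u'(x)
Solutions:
 u(x) = C1*exp(-sqrt(3)*li(x))


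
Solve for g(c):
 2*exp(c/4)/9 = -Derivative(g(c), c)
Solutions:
 g(c) = C1 - 8*exp(c/4)/9


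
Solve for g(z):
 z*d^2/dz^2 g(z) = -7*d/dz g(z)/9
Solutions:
 g(z) = C1 + C2*z^(2/9)


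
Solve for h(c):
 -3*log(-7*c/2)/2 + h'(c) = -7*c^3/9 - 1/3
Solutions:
 h(c) = C1 - 7*c^4/36 + 3*c*log(-c)/2 + c*(-11 - 9*log(2) + 9*log(7))/6


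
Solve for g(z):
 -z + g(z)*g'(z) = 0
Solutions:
 g(z) = -sqrt(C1 + z^2)
 g(z) = sqrt(C1 + z^2)


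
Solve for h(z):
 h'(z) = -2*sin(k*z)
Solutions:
 h(z) = C1 + 2*cos(k*z)/k


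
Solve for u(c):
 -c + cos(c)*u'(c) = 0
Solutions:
 u(c) = C1 + Integral(c/cos(c), c)


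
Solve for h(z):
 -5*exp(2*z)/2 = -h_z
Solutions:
 h(z) = C1 + 5*exp(2*z)/4


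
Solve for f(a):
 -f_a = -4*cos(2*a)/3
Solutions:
 f(a) = C1 + 2*sin(2*a)/3


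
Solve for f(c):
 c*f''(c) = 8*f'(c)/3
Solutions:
 f(c) = C1 + C2*c^(11/3)


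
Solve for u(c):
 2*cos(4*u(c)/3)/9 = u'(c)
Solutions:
 -2*c/9 - 3*log(sin(4*u(c)/3) - 1)/8 + 3*log(sin(4*u(c)/3) + 1)/8 = C1


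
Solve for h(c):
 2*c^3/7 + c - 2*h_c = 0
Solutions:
 h(c) = C1 + c^4/28 + c^2/4


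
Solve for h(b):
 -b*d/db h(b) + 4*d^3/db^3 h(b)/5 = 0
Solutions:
 h(b) = C1 + Integral(C2*airyai(10^(1/3)*b/2) + C3*airybi(10^(1/3)*b/2), b)


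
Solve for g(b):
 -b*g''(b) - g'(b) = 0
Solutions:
 g(b) = C1 + C2*log(b)


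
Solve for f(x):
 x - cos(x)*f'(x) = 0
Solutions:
 f(x) = C1 + Integral(x/cos(x), x)


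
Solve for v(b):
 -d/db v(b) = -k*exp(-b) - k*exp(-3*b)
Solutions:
 v(b) = C1 - k*exp(-b) - k*exp(-3*b)/3


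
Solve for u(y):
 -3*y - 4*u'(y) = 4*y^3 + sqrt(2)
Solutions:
 u(y) = C1 - y^4/4 - 3*y^2/8 - sqrt(2)*y/4


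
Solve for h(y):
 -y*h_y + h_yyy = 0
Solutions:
 h(y) = C1 + Integral(C2*airyai(y) + C3*airybi(y), y)


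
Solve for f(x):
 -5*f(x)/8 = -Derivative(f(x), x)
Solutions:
 f(x) = C1*exp(5*x/8)


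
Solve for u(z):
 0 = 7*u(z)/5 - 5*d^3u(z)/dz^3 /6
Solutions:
 u(z) = C3*exp(210^(1/3)*z/5) + (C1*sin(3^(5/6)*70^(1/3)*z/10) + C2*cos(3^(5/6)*70^(1/3)*z/10))*exp(-210^(1/3)*z/10)


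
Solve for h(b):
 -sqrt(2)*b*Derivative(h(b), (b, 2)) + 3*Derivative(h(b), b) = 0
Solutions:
 h(b) = C1 + C2*b^(1 + 3*sqrt(2)/2)


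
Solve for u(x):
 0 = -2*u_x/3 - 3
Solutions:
 u(x) = C1 - 9*x/2


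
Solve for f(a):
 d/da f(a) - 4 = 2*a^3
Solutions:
 f(a) = C1 + a^4/2 + 4*a


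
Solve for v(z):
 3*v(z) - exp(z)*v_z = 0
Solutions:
 v(z) = C1*exp(-3*exp(-z))


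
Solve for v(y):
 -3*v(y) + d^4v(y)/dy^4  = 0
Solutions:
 v(y) = C1*exp(-3^(1/4)*y) + C2*exp(3^(1/4)*y) + C3*sin(3^(1/4)*y) + C4*cos(3^(1/4)*y)


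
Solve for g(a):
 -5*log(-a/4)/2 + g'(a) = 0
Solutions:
 g(a) = C1 + 5*a*log(-a)/2 + a*(-5*log(2) - 5/2)


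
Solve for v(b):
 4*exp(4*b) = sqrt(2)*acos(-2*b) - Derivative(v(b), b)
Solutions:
 v(b) = C1 + sqrt(2)*(b*acos(-2*b) + sqrt(1 - 4*b^2)/2) - exp(4*b)


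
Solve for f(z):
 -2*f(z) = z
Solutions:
 f(z) = -z/2


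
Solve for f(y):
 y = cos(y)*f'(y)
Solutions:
 f(y) = C1 + Integral(y/cos(y), y)


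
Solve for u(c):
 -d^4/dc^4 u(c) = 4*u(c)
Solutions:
 u(c) = (C1*sin(c) + C2*cos(c))*exp(-c) + (C3*sin(c) + C4*cos(c))*exp(c)


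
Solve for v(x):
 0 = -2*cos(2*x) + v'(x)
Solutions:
 v(x) = C1 + sin(2*x)


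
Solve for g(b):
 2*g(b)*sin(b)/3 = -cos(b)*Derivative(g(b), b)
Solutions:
 g(b) = C1*cos(b)^(2/3)


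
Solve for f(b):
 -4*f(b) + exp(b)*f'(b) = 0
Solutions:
 f(b) = C1*exp(-4*exp(-b))


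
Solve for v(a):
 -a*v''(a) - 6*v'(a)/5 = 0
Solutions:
 v(a) = C1 + C2/a^(1/5)


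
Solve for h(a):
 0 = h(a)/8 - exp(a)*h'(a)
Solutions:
 h(a) = C1*exp(-exp(-a)/8)


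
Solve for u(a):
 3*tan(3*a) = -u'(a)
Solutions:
 u(a) = C1 + log(cos(3*a))


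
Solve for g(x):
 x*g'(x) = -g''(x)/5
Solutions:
 g(x) = C1 + C2*erf(sqrt(10)*x/2)


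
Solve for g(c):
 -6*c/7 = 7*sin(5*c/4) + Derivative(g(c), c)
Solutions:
 g(c) = C1 - 3*c^2/7 + 28*cos(5*c/4)/5


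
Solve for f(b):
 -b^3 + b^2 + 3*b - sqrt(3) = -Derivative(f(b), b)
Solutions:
 f(b) = C1 + b^4/4 - b^3/3 - 3*b^2/2 + sqrt(3)*b


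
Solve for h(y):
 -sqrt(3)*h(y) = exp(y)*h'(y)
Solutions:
 h(y) = C1*exp(sqrt(3)*exp(-y))


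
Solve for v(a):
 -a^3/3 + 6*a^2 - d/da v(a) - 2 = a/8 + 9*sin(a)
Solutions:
 v(a) = C1 - a^4/12 + 2*a^3 - a^2/16 - 2*a + 9*cos(a)


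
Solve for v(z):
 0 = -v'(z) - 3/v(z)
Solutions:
 v(z) = -sqrt(C1 - 6*z)
 v(z) = sqrt(C1 - 6*z)


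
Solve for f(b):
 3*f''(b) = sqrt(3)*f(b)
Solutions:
 f(b) = C1*exp(-3^(3/4)*b/3) + C2*exp(3^(3/4)*b/3)


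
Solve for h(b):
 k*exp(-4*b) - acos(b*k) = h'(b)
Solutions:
 h(b) = C1 - Piecewise((b*acos(b*k) + k*exp(-4*b)/4 - sqrt(-b^2*k^2 + 1)/k, Ne(k, 0)), (pi*b/2, True))


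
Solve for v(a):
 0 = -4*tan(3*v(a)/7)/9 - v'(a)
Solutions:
 v(a) = -7*asin(C1*exp(-4*a/21))/3 + 7*pi/3
 v(a) = 7*asin(C1*exp(-4*a/21))/3


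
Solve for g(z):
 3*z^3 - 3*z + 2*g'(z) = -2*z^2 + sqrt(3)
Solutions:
 g(z) = C1 - 3*z^4/8 - z^3/3 + 3*z^2/4 + sqrt(3)*z/2


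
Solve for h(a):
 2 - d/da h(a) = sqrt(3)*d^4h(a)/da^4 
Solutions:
 h(a) = C1 + C4*exp(-3^(5/6)*a/3) + 2*a + (C2*sin(3^(1/3)*a/2) + C3*cos(3^(1/3)*a/2))*exp(3^(5/6)*a/6)


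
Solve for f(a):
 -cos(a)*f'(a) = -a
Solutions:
 f(a) = C1 + Integral(a/cos(a), a)


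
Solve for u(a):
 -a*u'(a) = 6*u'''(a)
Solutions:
 u(a) = C1 + Integral(C2*airyai(-6^(2/3)*a/6) + C3*airybi(-6^(2/3)*a/6), a)


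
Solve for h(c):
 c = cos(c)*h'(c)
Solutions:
 h(c) = C1 + Integral(c/cos(c), c)


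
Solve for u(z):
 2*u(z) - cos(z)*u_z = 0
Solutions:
 u(z) = C1*(sin(z) + 1)/(sin(z) - 1)


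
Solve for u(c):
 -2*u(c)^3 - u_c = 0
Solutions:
 u(c) = -sqrt(2)*sqrt(-1/(C1 - 2*c))/2
 u(c) = sqrt(2)*sqrt(-1/(C1 - 2*c))/2


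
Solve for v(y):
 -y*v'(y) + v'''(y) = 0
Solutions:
 v(y) = C1 + Integral(C2*airyai(y) + C3*airybi(y), y)


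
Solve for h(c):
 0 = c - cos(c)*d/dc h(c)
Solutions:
 h(c) = C1 + Integral(c/cos(c), c)


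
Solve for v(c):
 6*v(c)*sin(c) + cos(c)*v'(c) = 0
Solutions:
 v(c) = C1*cos(c)^6


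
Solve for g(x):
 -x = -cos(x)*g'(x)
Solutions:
 g(x) = C1 + Integral(x/cos(x), x)


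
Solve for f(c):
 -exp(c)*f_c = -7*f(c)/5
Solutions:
 f(c) = C1*exp(-7*exp(-c)/5)


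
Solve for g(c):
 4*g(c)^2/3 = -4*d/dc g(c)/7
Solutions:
 g(c) = 3/(C1 + 7*c)


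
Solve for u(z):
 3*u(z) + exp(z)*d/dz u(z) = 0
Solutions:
 u(z) = C1*exp(3*exp(-z))


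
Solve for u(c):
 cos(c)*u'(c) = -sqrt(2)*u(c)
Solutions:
 u(c) = C1*(sin(c) - 1)^(sqrt(2)/2)/(sin(c) + 1)^(sqrt(2)/2)


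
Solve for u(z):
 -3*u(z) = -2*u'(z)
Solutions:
 u(z) = C1*exp(3*z/2)


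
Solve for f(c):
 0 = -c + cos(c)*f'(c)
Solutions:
 f(c) = C1 + Integral(c/cos(c), c)


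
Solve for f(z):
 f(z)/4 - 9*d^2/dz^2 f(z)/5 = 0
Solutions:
 f(z) = C1*exp(-sqrt(5)*z/6) + C2*exp(sqrt(5)*z/6)


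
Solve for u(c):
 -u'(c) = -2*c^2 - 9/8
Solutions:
 u(c) = C1 + 2*c^3/3 + 9*c/8


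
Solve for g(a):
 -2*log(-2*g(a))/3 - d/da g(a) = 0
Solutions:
 3*Integral(1/(log(-_y) + log(2)), (_y, g(a)))/2 = C1 - a


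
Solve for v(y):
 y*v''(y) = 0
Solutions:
 v(y) = C1 + C2*y


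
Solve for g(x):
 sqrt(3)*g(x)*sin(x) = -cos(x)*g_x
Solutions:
 g(x) = C1*cos(x)^(sqrt(3))


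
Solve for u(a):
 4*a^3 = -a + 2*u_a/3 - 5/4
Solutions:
 u(a) = C1 + 3*a^4/2 + 3*a^2/4 + 15*a/8


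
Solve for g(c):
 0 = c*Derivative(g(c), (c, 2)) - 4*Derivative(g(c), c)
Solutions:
 g(c) = C1 + C2*c^5


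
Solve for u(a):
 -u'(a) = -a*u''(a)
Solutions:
 u(a) = C1 + C2*a^2


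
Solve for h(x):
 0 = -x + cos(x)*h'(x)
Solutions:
 h(x) = C1 + Integral(x/cos(x), x)


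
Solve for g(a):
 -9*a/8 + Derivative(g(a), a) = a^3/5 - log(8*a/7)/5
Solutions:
 g(a) = C1 + a^4/20 + 9*a^2/16 - a*log(a)/5 - 3*a*log(2)/5 + a/5 + a*log(7)/5


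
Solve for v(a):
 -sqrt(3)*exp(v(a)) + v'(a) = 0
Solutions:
 v(a) = log(-1/(C1 + sqrt(3)*a))


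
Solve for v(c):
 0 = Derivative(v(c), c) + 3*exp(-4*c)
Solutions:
 v(c) = C1 + 3*exp(-4*c)/4


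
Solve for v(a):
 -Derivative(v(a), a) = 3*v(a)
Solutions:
 v(a) = C1*exp(-3*a)


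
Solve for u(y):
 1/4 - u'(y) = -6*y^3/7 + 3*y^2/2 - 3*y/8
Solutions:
 u(y) = C1 + 3*y^4/14 - y^3/2 + 3*y^2/16 + y/4


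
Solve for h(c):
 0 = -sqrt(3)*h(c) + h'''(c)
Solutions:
 h(c) = C3*exp(3^(1/6)*c) + (C1*sin(3^(2/3)*c/2) + C2*cos(3^(2/3)*c/2))*exp(-3^(1/6)*c/2)


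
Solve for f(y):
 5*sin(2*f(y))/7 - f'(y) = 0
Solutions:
 -5*y/7 + log(cos(2*f(y)) - 1)/4 - log(cos(2*f(y)) + 1)/4 = C1
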